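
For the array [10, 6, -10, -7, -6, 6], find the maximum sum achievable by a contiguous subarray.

Using Kadane's algorithm on [10, 6, -10, -7, -6, 6]:

Scanning through the array:
Position 1 (value 6): max_ending_here = 16, max_so_far = 16
Position 2 (value -10): max_ending_here = 6, max_so_far = 16
Position 3 (value -7): max_ending_here = -1, max_so_far = 16
Position 4 (value -6): max_ending_here = -6, max_so_far = 16
Position 5 (value 6): max_ending_here = 6, max_so_far = 16

Maximum subarray: [10, 6]
Maximum sum: 16

The maximum subarray is [10, 6] with sum 16. This subarray runs from index 0 to index 1.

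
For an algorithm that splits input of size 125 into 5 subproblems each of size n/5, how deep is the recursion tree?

For divide and conquer with division factor 5:

Problem sizes at each level:
Level 0: 125
Level 1: 25
Level 2: 5
Level 3: 1

The root is level 0 and the size-1 base case is level 3 (the tree spans levels 0 through 3, i.e. 4 levels counting the root), so the depth is the number of divisions: log_5(125) = 3

The recursion tree depth is log_5(125) = 3. At each level, the problem size is divided by 5, so it takes 3 divisions to reduce to a base case of size 1. The algorithm makes 5 recursive calls at each level.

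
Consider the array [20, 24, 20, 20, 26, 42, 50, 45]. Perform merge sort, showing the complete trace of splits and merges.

Merge sort trace:

Split: [20, 24, 20, 20, 26, 42, 50, 45] -> [20, 24, 20, 20] and [26, 42, 50, 45]
  Split: [20, 24, 20, 20] -> [20, 24] and [20, 20]
    Split: [20, 24] -> [20] and [24]
    Merge: [20] + [24] -> [20, 24]
    Split: [20, 20] -> [20] and [20]
    Merge: [20] + [20] -> [20, 20]
  Merge: [20, 24] + [20, 20] -> [20, 20, 20, 24]
  Split: [26, 42, 50, 45] -> [26, 42] and [50, 45]
    Split: [26, 42] -> [26] and [42]
    Merge: [26] + [42] -> [26, 42]
    Split: [50, 45] -> [50] and [45]
    Merge: [50] + [45] -> [45, 50]
  Merge: [26, 42] + [45, 50] -> [26, 42, 45, 50]
Merge: [20, 20, 20, 24] + [26, 42, 45, 50] -> [20, 20, 20, 24, 26, 42, 45, 50]

Final sorted array: [20, 20, 20, 24, 26, 42, 45, 50]

The merge sort proceeds by recursively splitting the array and merging sorted halves.
After all merges, the sorted array is [20, 20, 20, 24, 26, 42, 45, 50].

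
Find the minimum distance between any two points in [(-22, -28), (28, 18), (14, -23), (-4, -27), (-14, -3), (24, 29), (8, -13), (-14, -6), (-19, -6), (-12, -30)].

Computing all pairwise distances among 10 points:

d((-22, -28), (28, 18)) = 67.9412
d((-22, -28), (14, -23)) = 36.3456
d((-22, -28), (-4, -27)) = 18.0278
d((-22, -28), (-14, -3)) = 26.2488
d((-22, -28), (24, 29)) = 73.2462
d((-22, -28), (8, -13)) = 33.541
d((-22, -28), (-14, -6)) = 23.4094
d((-22, -28), (-19, -6)) = 22.2036
d((-22, -28), (-12, -30)) = 10.198
d((28, 18), (14, -23)) = 43.3244
d((28, 18), (-4, -27)) = 55.2178
d((28, 18), (-14, -3)) = 46.9574
d((28, 18), (24, 29)) = 11.7047
d((28, 18), (8, -13)) = 36.8917
d((28, 18), (-14, -6)) = 48.3735
d((28, 18), (-19, -6)) = 52.7731
d((28, 18), (-12, -30)) = 62.482
d((14, -23), (-4, -27)) = 18.4391
d((14, -23), (-14, -3)) = 34.4093
d((14, -23), (24, 29)) = 52.9528
d((14, -23), (8, -13)) = 11.6619
d((14, -23), (-14, -6)) = 32.7567
d((14, -23), (-19, -6)) = 37.1214
d((14, -23), (-12, -30)) = 26.9258
d((-4, -27), (-14, -3)) = 26.0
d((-4, -27), (24, 29)) = 62.6099
d((-4, -27), (8, -13)) = 18.4391
d((-4, -27), (-14, -6)) = 23.2594
d((-4, -27), (-19, -6)) = 25.807
d((-4, -27), (-12, -30)) = 8.544
d((-14, -3), (24, 29)) = 49.679
d((-14, -3), (8, -13)) = 24.1661
d((-14, -3), (-14, -6)) = 3.0 <-- minimum
d((-14, -3), (-19, -6)) = 5.831
d((-14, -3), (-12, -30)) = 27.074
d((24, 29), (8, -13)) = 44.9444
d((24, 29), (-14, -6)) = 51.6624
d((24, 29), (-19, -6)) = 55.4437
d((24, 29), (-12, -30)) = 69.1158
d((8, -13), (-14, -6)) = 23.0868
d((8, -13), (-19, -6)) = 27.8927
d((8, -13), (-12, -30)) = 26.2488
d((-14, -6), (-19, -6)) = 5.0
d((-14, -6), (-12, -30)) = 24.0832
d((-19, -6), (-12, -30)) = 25.0

Closest pair: (-14, -3) and (-14, -6) with distance 3.0

The closest pair is (-14, -3) and (-14, -6) with Euclidean distance 3.0. For 10 points, brute-force pairwise comparison is shown above. For large n, the divide-and-conquer algorithm (sort by x, recurse on halves, check the dividing strip) achieves O(n log n).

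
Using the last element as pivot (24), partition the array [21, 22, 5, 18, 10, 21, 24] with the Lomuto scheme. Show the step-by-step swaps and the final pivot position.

Lomuto partition with pivot = 24:

Initial array: [21, 22, 5, 18, 10, 21, 24]

arr[0]=21 <= 24: swap with position 0, array becomes [21, 22, 5, 18, 10, 21, 24]
arr[1]=22 <= 24: swap with position 1, array becomes [21, 22, 5, 18, 10, 21, 24]
arr[2]=5 <= 24: swap with position 2, array becomes [21, 22, 5, 18, 10, 21, 24]
arr[3]=18 <= 24: swap with position 3, array becomes [21, 22, 5, 18, 10, 21, 24]
arr[4]=10 <= 24: swap with position 4, array becomes [21, 22, 5, 18, 10, 21, 24]
arr[5]=21 <= 24: swap with position 5, array becomes [21, 22, 5, 18, 10, 21, 24]

Place pivot at position 6: [21, 22, 5, 18, 10, 21, 24]
Pivot position: 6

After partitioning with pivot 24, the array becomes [21, 22, 5, 18, 10, 21, 24]. The pivot is placed at index 6. All elements to the left of the pivot are <= 24, and all elements to the right are > 24.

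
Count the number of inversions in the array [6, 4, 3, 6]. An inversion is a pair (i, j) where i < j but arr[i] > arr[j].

Finding inversions in [6, 4, 3, 6]:

(0, 1): arr[0]=6 > arr[1]=4
(0, 2): arr[0]=6 > arr[2]=3
(1, 2): arr[1]=4 > arr[2]=3

Total inversions: 3

The array has 3 inversion(s): (0,1), (0,2), (1,2). Each pair (i,j) satisfies i < j and arr[i] > arr[j].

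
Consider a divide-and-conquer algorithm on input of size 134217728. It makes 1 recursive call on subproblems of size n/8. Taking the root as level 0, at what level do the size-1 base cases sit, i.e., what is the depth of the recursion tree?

For divide and conquer with division factor 8:

Problem sizes at each level:
Level 0: 134217728
Level 1: 16777216
Level 2: 2097152
Level 3: 262144
Level 4: 32768
Level 5: 4096
Level 6: 512
Level 7: 64
Level 8: 8
Level 9: 1

The root is level 0 and the size-1 base case is level 9 (the tree spans levels 0 through 9, i.e. 10 levels counting the root), so the depth is the number of divisions: log_8(134217728) = 9

The recursion tree depth is log_8(134217728) = 9. At each level, the problem size is divided by 8, so it takes 9 divisions to reduce to a base case of size 1. The algorithm makes 1 recursive call at each level.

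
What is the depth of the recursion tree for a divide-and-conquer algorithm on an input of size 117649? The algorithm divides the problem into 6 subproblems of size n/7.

For divide and conquer with division factor 7:

Problem sizes at each level:
Level 0: 117649
Level 1: 16807
Level 2: 2401
Level 3: 343
Level 4: 49
Level 5: 7
Level 6: 1

The root is level 0 and the size-1 base case is level 6 (the tree spans levels 0 through 6, i.e. 7 levels counting the root), so the depth is the number of divisions: log_7(117649) = 6

The recursion tree depth is log_7(117649) = 6. At each level, the problem size is divided by 7, so it takes 6 divisions to reduce to a base case of size 1. The algorithm makes 6 recursive calls at each level.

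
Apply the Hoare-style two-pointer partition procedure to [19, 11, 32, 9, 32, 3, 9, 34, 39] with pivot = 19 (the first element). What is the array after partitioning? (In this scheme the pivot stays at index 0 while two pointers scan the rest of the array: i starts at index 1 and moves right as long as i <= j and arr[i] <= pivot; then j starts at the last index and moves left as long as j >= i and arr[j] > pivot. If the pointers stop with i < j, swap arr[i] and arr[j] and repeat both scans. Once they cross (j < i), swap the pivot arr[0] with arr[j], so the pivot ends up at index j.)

Hoare-style two-pointer partition with pivot = 19:

Initial array: [19, 11, 32, 9, 32, 3, 9, 34, 39]

Pointers start at i = 1, j = 8.
i stops at index 2 (arr[2]=32 > 19), j stops at index 6 (arr[6]=9 <= 19): swap arr[2] and arr[6], array becomes [19, 11, 9, 9, 32, 3, 32, 34, 39]
i stops at index 4 (arr[4]=32 > 19), j stops at index 5 (arr[5]=3 <= 19): swap arr[4] and arr[5], array becomes [19, 11, 9, 9, 3, 32, 32, 34, 39]
i ends at 5, j ends at 4: the pointers have crossed (j < i), so scanning stops.

Swap pivot arr[0] with arr[4] to place pivot at position 4: [3, 11, 9, 9, 19, 32, 32, 34, 39]
Pivot position: 4

After partitioning with pivot 19, the array becomes [3, 11, 9, 9, 19, 32, 32, 34, 39]. The pivot is placed at index 4. All elements to the left of the pivot are <= 19, and all elements to the right are > 19.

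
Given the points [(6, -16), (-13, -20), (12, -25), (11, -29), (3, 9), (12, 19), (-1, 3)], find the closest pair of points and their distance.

Computing all pairwise distances among 7 points:

d((6, -16), (-13, -20)) = 19.4165
d((6, -16), (12, -25)) = 10.8167
d((6, -16), (11, -29)) = 13.9284
d((6, -16), (3, 9)) = 25.1794
d((6, -16), (12, 19)) = 35.5106
d((6, -16), (-1, 3)) = 20.2485
d((-13, -20), (12, -25)) = 25.4951
d((-13, -20), (11, -29)) = 25.632
d((-13, -20), (3, 9)) = 33.121
d((-13, -20), (12, 19)) = 46.3249
d((-13, -20), (-1, 3)) = 25.9422
d((12, -25), (11, -29)) = 4.1231 <-- minimum
d((12, -25), (3, 9)) = 35.171
d((12, -25), (12, 19)) = 44.0
d((12, -25), (-1, 3)) = 30.8707
d((11, -29), (3, 9)) = 38.833
d((11, -29), (12, 19)) = 48.0104
d((11, -29), (-1, 3)) = 34.176
d((3, 9), (12, 19)) = 13.4536
d((3, 9), (-1, 3)) = 7.2111
d((12, 19), (-1, 3)) = 20.6155

Closest pair: (12, -25) and (11, -29) with distance 4.1231

The closest pair is (12, -25) and (11, -29) with Euclidean distance 4.1231. For 7 points, brute-force pairwise comparison is shown above. For large n, the divide-and-conquer algorithm (sort by x, recurse on halves, check the dividing strip) achieves O(n log n).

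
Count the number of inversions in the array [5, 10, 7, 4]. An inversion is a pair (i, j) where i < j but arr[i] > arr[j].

Finding inversions in [5, 10, 7, 4]:

(0, 3): arr[0]=5 > arr[3]=4
(1, 2): arr[1]=10 > arr[2]=7
(1, 3): arr[1]=10 > arr[3]=4
(2, 3): arr[2]=7 > arr[3]=4

Total inversions: 4

The array has 4 inversion(s): (0,3), (1,2), (1,3), (2,3). Each pair (i,j) satisfies i < j and arr[i] > arr[j].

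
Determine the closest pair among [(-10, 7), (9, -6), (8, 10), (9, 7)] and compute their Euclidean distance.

Computing all pairwise distances among 4 points:

d((-10, 7), (9, -6)) = 23.0217
d((-10, 7), (8, 10)) = 18.2483
d((-10, 7), (9, 7)) = 19.0
d((9, -6), (8, 10)) = 16.0312
d((9, -6), (9, 7)) = 13.0
d((8, 10), (9, 7)) = 3.1623 <-- minimum

Closest pair: (8, 10) and (9, 7) with distance 3.1623

The closest pair is (8, 10) and (9, 7) with Euclidean distance 3.1623. For 4 points, brute-force pairwise comparison is shown above. For large n, the divide-and-conquer algorithm (sort by x, recurse on halves, check the dividing strip) achieves O(n log n).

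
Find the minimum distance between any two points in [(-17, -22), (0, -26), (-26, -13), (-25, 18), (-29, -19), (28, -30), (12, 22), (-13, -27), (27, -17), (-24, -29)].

Computing all pairwise distances among 10 points:

d((-17, -22), (0, -26)) = 17.4642
d((-17, -22), (-26, -13)) = 12.7279
d((-17, -22), (-25, 18)) = 40.7922
d((-17, -22), (-29, -19)) = 12.3693
d((-17, -22), (28, -30)) = 45.7056
d((-17, -22), (12, 22)) = 52.6972
d((-17, -22), (-13, -27)) = 6.4031 <-- minimum
d((-17, -22), (27, -17)) = 44.2832
d((-17, -22), (-24, -29)) = 9.8995
d((0, -26), (-26, -13)) = 29.0689
d((0, -26), (-25, 18)) = 50.6063
d((0, -26), (-29, -19)) = 29.8329
d((0, -26), (28, -30)) = 28.2843
d((0, -26), (12, 22)) = 49.4773
d((0, -26), (-13, -27)) = 13.0384
d((0, -26), (27, -17)) = 28.4605
d((0, -26), (-24, -29)) = 24.1868
d((-26, -13), (-25, 18)) = 31.0161
d((-26, -13), (-29, -19)) = 6.7082
d((-26, -13), (28, -30)) = 56.6127
d((-26, -13), (12, 22)) = 51.6624
d((-26, -13), (-13, -27)) = 19.105
d((-26, -13), (27, -17)) = 53.1507
d((-26, -13), (-24, -29)) = 16.1245
d((-25, 18), (-29, -19)) = 37.2156
d((-25, 18), (28, -30)) = 71.5052
d((-25, 18), (12, 22)) = 37.2156
d((-25, 18), (-13, -27)) = 46.5725
d((-25, 18), (27, -17)) = 62.6817
d((-25, 18), (-24, -29)) = 47.0106
d((-29, -19), (28, -30)) = 58.0517
d((-29, -19), (12, 22)) = 57.9828
d((-29, -19), (-13, -27)) = 17.8885
d((-29, -19), (27, -17)) = 56.0357
d((-29, -19), (-24, -29)) = 11.1803
d((28, -30), (12, 22)) = 54.4059
d((28, -30), (-13, -27)) = 41.1096
d((28, -30), (27, -17)) = 13.0384
d((28, -30), (-24, -29)) = 52.0096
d((12, 22), (-13, -27)) = 55.0091
d((12, 22), (27, -17)) = 41.7852
d((12, 22), (-24, -29)) = 62.426
d((-13, -27), (27, -17)) = 41.2311
d((-13, -27), (-24, -29)) = 11.1803
d((27, -17), (-24, -29)) = 52.3927

Closest pair: (-17, -22) and (-13, -27) with distance 6.4031

The closest pair is (-17, -22) and (-13, -27) with Euclidean distance 6.4031. For 10 points, brute-force pairwise comparison is shown above. For large n, the divide-and-conquer algorithm (sort by x, recurse on halves, check the dividing strip) achieves O(n log n).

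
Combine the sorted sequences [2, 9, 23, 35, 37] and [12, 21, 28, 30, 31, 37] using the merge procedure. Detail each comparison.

Merging process:

Compare 2 vs 12: take 2 from left. Merged: [2]
Compare 9 vs 12: take 9 from left. Merged: [2, 9]
Compare 23 vs 12: take 12 from right. Merged: [2, 9, 12]
Compare 23 vs 21: take 21 from right. Merged: [2, 9, 12, 21]
Compare 23 vs 28: take 23 from left. Merged: [2, 9, 12, 21, 23]
Compare 35 vs 28: take 28 from right. Merged: [2, 9, 12, 21, 23, 28]
Compare 35 vs 30: take 30 from right. Merged: [2, 9, 12, 21, 23, 28, 30]
Compare 35 vs 31: take 31 from right. Merged: [2, 9, 12, 21, 23, 28, 30, 31]
Compare 35 vs 37: take 35 from left. Merged: [2, 9, 12, 21, 23, 28, 30, 31, 35]
Compare 37 vs 37: take 37 from left. Merged: [2, 9, 12, 21, 23, 28, 30, 31, 35, 37]
Append remaining from right: [37]. Merged: [2, 9, 12, 21, 23, 28, 30, 31, 35, 37, 37]

Final merged array: [2, 9, 12, 21, 23, 28, 30, 31, 35, 37, 37]
Total comparisons: 10

The merged array is [2, 9, 12, 21, 23, 28, 30, 31, 35, 37, 37], requiring 10 comparisons. The merge step runs in O(n) time where n is the total number of elements.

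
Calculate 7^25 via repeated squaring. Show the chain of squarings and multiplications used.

Computing 7^25 by squaring (build up from 7^1; each line after the first costs one multiplication):

7^1 = 7
7^2 = (7^1)^2 = 7^2 = 49
7^3 = 7 * 7^2 = 7 * 49 = 343
7^6 = (7^3)^2 = 343^2 = 117649
7^12 = (7^6)^2 = 117649^2 = 13841287201
7^24 = (7^12)^2 = 13841287201^2 = 191581231380566414401
7^25 = 7 * 7^24 = 7 * 191581231380566414401 = 1341068619663964900807

Result: 1341068619663964900807
Multiplications needed: 6 (6 lines after 7^1)

7^25 = 1341068619663964900807. Using exponentiation by squaring, this requires 6 multiplications. The key idea: if the exponent is even, square the half-power; if odd, multiply by the base once.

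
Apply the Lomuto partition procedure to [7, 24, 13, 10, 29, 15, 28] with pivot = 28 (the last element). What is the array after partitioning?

Lomuto partition with pivot = 28:

Initial array: [7, 24, 13, 10, 29, 15, 28]

arr[0]=7 <= 28: swap with position 0, array becomes [7, 24, 13, 10, 29, 15, 28]
arr[1]=24 <= 28: swap with position 1, array becomes [7, 24, 13, 10, 29, 15, 28]
arr[2]=13 <= 28: swap with position 2, array becomes [7, 24, 13, 10, 29, 15, 28]
arr[3]=10 <= 28: swap with position 3, array becomes [7, 24, 13, 10, 29, 15, 28]
arr[4]=29 > 28: no swap
arr[5]=15 <= 28: swap with position 4, array becomes [7, 24, 13, 10, 15, 29, 28]

Place pivot at position 5: [7, 24, 13, 10, 15, 28, 29]
Pivot position: 5

After partitioning with pivot 28, the array becomes [7, 24, 13, 10, 15, 28, 29]. The pivot is placed at index 5. All elements to the left of the pivot are <= 28, and all elements to the right are > 28.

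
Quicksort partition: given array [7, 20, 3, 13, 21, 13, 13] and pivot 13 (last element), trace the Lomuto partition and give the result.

Lomuto partition with pivot = 13:

Initial array: [7, 20, 3, 13, 21, 13, 13]

arr[0]=7 <= 13: swap with position 0, array becomes [7, 20, 3, 13, 21, 13, 13]
arr[1]=20 > 13: no swap
arr[2]=3 <= 13: swap with position 1, array becomes [7, 3, 20, 13, 21, 13, 13]
arr[3]=13 <= 13: swap with position 2, array becomes [7, 3, 13, 20, 21, 13, 13]
arr[4]=21 > 13: no swap
arr[5]=13 <= 13: swap with position 3, array becomes [7, 3, 13, 13, 21, 20, 13]

Place pivot at position 4: [7, 3, 13, 13, 13, 20, 21]
Pivot position: 4

After partitioning with pivot 13, the array becomes [7, 3, 13, 13, 13, 20, 21]. The pivot is placed at index 4. All elements to the left of the pivot are <= 13, and all elements to the right are > 13.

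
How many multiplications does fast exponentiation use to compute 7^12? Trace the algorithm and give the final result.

Computing 7^12 by squaring (build up from 7^1; each line after the first costs one multiplication):

7^1 = 7
7^2 = (7^1)^2 = 7^2 = 49
7^3 = 7 * 7^2 = 7 * 49 = 343
7^6 = (7^3)^2 = 343^2 = 117649
7^12 = (7^6)^2 = 117649^2 = 13841287201

Result: 13841287201
Multiplications needed: 4 (4 lines after 7^1)

7^12 = 13841287201. Using exponentiation by squaring, this requires 4 multiplications. The key idea: if the exponent is even, square the half-power; if odd, multiply by the base once.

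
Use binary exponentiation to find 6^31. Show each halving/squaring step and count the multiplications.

Computing 6^31 by squaring (build up from 6^1; each line after the first costs one multiplication):

6^1 = 6
6^2 = (6^1)^2 = 6^2 = 36
6^3 = 6 * 6^2 = 6 * 36 = 216
6^6 = (6^3)^2 = 216^2 = 46656
6^7 = 6 * 6^6 = 6 * 46656 = 279936
6^14 = (6^7)^2 = 279936^2 = 78364164096
6^15 = 6 * 6^14 = 6 * 78364164096 = 470184984576
6^30 = (6^15)^2 = 470184984576^2 = 221073919720733357899776
6^31 = 6 * 6^30 = 6 * 221073919720733357899776 = 1326443518324400147398656

Result: 1326443518324400147398656
Multiplications needed: 8 (8 lines after 6^1)

6^31 = 1326443518324400147398656. Using exponentiation by squaring, this requires 8 multiplications. The key idea: if the exponent is even, square the half-power; if odd, multiply by the base once.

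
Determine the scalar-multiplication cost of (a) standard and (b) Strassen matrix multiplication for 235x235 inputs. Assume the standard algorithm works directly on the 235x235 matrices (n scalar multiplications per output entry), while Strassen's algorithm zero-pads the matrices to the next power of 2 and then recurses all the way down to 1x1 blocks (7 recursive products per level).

Matrix multiplication for 235x235 matrices:

Strassen's algorithm requires power-of-2 dimensions. Pad 235x235 to 256x256 (next power of 2).

Standard algorithm: 235^3 = 12977875 multiplications
Strassen's algorithm: 7^(log2(256)) = 7^8 = 5764801 multiplications
Savings: 12977875 - 5764801 = 7213074 multiplications

Standard: 12977875 multiplications (235^3). Strassen: 5764801 multiplications (7^8, after padding to 256x256). Strassen reduces 8 recursive multiplications to 7 at each level.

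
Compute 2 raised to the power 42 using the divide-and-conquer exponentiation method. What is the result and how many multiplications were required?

Computing 2^42 by squaring (build up from 2^1; each line after the first costs one multiplication):

2^1 = 2
2^2 = (2^1)^2 = 2^2 = 4
2^4 = (2^2)^2 = 4^2 = 16
2^5 = 2 * 2^4 = 2 * 16 = 32
2^10 = (2^5)^2 = 32^2 = 1024
2^20 = (2^10)^2 = 1024^2 = 1048576
2^21 = 2 * 2^20 = 2 * 1048576 = 2097152
2^42 = (2^21)^2 = 2097152^2 = 4398046511104

Result: 4398046511104
Multiplications needed: 7 (7 lines after 2^1)

2^42 = 4398046511104. Using exponentiation by squaring, this requires 7 multiplications. The key idea: if the exponent is even, square the half-power; if odd, multiply by the base once.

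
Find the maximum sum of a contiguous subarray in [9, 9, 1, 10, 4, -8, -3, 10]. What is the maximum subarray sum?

Using Kadane's algorithm on [9, 9, 1, 10, 4, -8, -3, 10]:

Scanning through the array:
Position 1 (value 9): max_ending_here = 18, max_so_far = 18
Position 2 (value 1): max_ending_here = 19, max_so_far = 19
Position 3 (value 10): max_ending_here = 29, max_so_far = 29
Position 4 (value 4): max_ending_here = 33, max_so_far = 33
Position 5 (value -8): max_ending_here = 25, max_so_far = 33
Position 6 (value -3): max_ending_here = 22, max_so_far = 33
Position 7 (value 10): max_ending_here = 32, max_so_far = 33

Maximum subarray: [9, 9, 1, 10, 4]
Maximum sum: 33

The maximum subarray is [9, 9, 1, 10, 4] with sum 33. This subarray runs from index 0 to index 4.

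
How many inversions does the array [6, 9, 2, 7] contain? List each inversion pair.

Finding inversions in [6, 9, 2, 7]:

(0, 2): arr[0]=6 > arr[2]=2
(1, 2): arr[1]=9 > arr[2]=2
(1, 3): arr[1]=9 > arr[3]=7

Total inversions: 3

The array has 3 inversion(s): (0,2), (1,2), (1,3). Each pair (i,j) satisfies i < j and arr[i] > arr[j].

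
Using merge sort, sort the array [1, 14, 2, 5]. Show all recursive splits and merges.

Merge sort trace:

Split: [1, 14, 2, 5] -> [1, 14] and [2, 5]
  Split: [1, 14] -> [1] and [14]
  Merge: [1] + [14] -> [1, 14]
  Split: [2, 5] -> [2] and [5]
  Merge: [2] + [5] -> [2, 5]
Merge: [1, 14] + [2, 5] -> [1, 2, 5, 14]

Final sorted array: [1, 2, 5, 14]

The merge sort proceeds by recursively splitting the array and merging sorted halves.
After all merges, the sorted array is [1, 2, 5, 14].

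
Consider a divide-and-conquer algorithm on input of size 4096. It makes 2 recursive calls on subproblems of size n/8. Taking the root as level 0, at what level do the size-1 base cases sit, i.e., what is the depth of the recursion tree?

For divide and conquer with division factor 8:

Problem sizes at each level:
Level 0: 4096
Level 1: 512
Level 2: 64
Level 3: 8
Level 4: 1

The root is level 0 and the size-1 base case is level 4 (the tree spans levels 0 through 4, i.e. 5 levels counting the root), so the depth is the number of divisions: log_8(4096) = 4

The recursion tree depth is log_8(4096) = 4. At each level, the problem size is divided by 8, so it takes 4 divisions to reduce to a base case of size 1. The algorithm makes 2 recursive calls at each level.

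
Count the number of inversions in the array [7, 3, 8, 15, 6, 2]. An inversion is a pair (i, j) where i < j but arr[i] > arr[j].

Finding inversions in [7, 3, 8, 15, 6, 2]:

(0, 1): arr[0]=7 > arr[1]=3
(0, 4): arr[0]=7 > arr[4]=6
(0, 5): arr[0]=7 > arr[5]=2
(1, 5): arr[1]=3 > arr[5]=2
(2, 4): arr[2]=8 > arr[4]=6
(2, 5): arr[2]=8 > arr[5]=2
(3, 4): arr[3]=15 > arr[4]=6
(3, 5): arr[3]=15 > arr[5]=2
(4, 5): arr[4]=6 > arr[5]=2

Total inversions: 9

The array has 9 inversion(s): (0,1), (0,4), (0,5), (1,5), (2,4), (2,5), (3,4), (3,5), (4,5). Each pair (i,j) satisfies i < j and arr[i] > arr[j].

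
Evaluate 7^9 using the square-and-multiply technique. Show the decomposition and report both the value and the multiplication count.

Computing 7^9 by squaring (build up from 7^1; each line after the first costs one multiplication):

7^1 = 7
7^2 = (7^1)^2 = 7^2 = 49
7^4 = (7^2)^2 = 49^2 = 2401
7^8 = (7^4)^2 = 2401^2 = 5764801
7^9 = 7 * 7^8 = 7 * 5764801 = 40353607

Result: 40353607
Multiplications needed: 4 (4 lines after 7^1)

7^9 = 40353607. Using exponentiation by squaring, this requires 4 multiplications. The key idea: if the exponent is even, square the half-power; if odd, multiply by the base once.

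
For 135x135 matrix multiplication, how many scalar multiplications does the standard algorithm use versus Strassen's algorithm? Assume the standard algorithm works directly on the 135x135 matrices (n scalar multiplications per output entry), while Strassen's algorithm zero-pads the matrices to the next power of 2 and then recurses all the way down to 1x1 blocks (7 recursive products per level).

Matrix multiplication for 135x135 matrices:

Strassen's algorithm requires power-of-2 dimensions. Pad 135x135 to 256x256 (next power of 2).

Standard algorithm: 135^3 = 2460375 multiplications
Strassen's algorithm: 7^(log2(256)) = 7^8 = 5764801 multiplications
Difference: 2460375 - 5764801 = -3304426 (Strassen uses MORE here due to padding overhead — for small or just-over-power-of-2 n, padding can outweigh the per-level savings)

Standard: 2460375 multiplications (135^3). Strassen: 5764801 multiplications (7^8, after padding to 256x256). Strassen reduces 8 recursive multiplications to 7 at each level.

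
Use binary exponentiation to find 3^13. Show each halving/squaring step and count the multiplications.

Computing 3^13 by squaring (build up from 3^1; each line after the first costs one multiplication):

3^1 = 3
3^2 = (3^1)^2 = 3^2 = 9
3^3 = 3 * 3^2 = 3 * 9 = 27
3^6 = (3^3)^2 = 27^2 = 729
3^12 = (3^6)^2 = 729^2 = 531441
3^13 = 3 * 3^12 = 3 * 531441 = 1594323

Result: 1594323
Multiplications needed: 5 (5 lines after 3^1)

3^13 = 1594323. Using exponentiation by squaring, this requires 5 multiplications. The key idea: if the exponent is even, square the half-power; if odd, multiply by the base once.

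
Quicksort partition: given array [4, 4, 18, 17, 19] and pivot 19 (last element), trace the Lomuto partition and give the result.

Lomuto partition with pivot = 19:

Initial array: [4, 4, 18, 17, 19]

arr[0]=4 <= 19: swap with position 0, array becomes [4, 4, 18, 17, 19]
arr[1]=4 <= 19: swap with position 1, array becomes [4, 4, 18, 17, 19]
arr[2]=18 <= 19: swap with position 2, array becomes [4, 4, 18, 17, 19]
arr[3]=17 <= 19: swap with position 3, array becomes [4, 4, 18, 17, 19]

Place pivot at position 4: [4, 4, 18, 17, 19]
Pivot position: 4

After partitioning with pivot 19, the array becomes [4, 4, 18, 17, 19]. The pivot is placed at index 4. All elements to the left of the pivot are <= 19, and all elements to the right are > 19.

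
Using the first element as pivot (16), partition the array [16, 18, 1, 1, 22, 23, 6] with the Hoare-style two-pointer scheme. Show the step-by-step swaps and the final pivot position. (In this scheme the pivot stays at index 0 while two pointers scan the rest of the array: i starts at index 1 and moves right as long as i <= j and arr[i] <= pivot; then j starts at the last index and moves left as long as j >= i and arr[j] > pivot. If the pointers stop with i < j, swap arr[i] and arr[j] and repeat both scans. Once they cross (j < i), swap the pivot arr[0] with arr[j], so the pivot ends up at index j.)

Hoare-style two-pointer partition with pivot = 16:

Initial array: [16, 18, 1, 1, 22, 23, 6]

Pointers start at i = 1, j = 6.
i stops at index 1 (arr[1]=18 > 16), j stops at index 6 (arr[6]=6 <= 16): swap arr[1] and arr[6], array becomes [16, 6, 1, 1, 22, 23, 18]
i ends at 4, j ends at 3: the pointers have crossed (j < i), so scanning stops.

Swap pivot arr[0] with arr[3] to place pivot at position 3: [1, 6, 1, 16, 22, 23, 18]
Pivot position: 3

After partitioning with pivot 16, the array becomes [1, 6, 1, 16, 22, 23, 18]. The pivot is placed at index 3. All elements to the left of the pivot are <= 16, and all elements to the right are > 16.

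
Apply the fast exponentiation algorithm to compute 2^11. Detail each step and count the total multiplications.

Computing 2^11 by squaring (build up from 2^1; each line after the first costs one multiplication):

2^1 = 2
2^2 = (2^1)^2 = 2^2 = 4
2^4 = (2^2)^2 = 4^2 = 16
2^5 = 2 * 2^4 = 2 * 16 = 32
2^10 = (2^5)^2 = 32^2 = 1024
2^11 = 2 * 2^10 = 2 * 1024 = 2048

Result: 2048
Multiplications needed: 5 (5 lines after 2^1)

2^11 = 2048. Using exponentiation by squaring, this requires 5 multiplications. The key idea: if the exponent is even, square the half-power; if odd, multiply by the base once.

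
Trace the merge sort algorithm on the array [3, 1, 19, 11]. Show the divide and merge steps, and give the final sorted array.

Merge sort trace:

Split: [3, 1, 19, 11] -> [3, 1] and [19, 11]
  Split: [3, 1] -> [3] and [1]
  Merge: [3] + [1] -> [1, 3]
  Split: [19, 11] -> [19] and [11]
  Merge: [19] + [11] -> [11, 19]
Merge: [1, 3] + [11, 19] -> [1, 3, 11, 19]

Final sorted array: [1, 3, 11, 19]

The merge sort proceeds by recursively splitting the array and merging sorted halves.
After all merges, the sorted array is [1, 3, 11, 19].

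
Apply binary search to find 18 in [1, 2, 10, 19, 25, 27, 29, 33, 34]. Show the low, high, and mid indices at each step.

Binary search for 18 in [1, 2, 10, 19, 25, 27, 29, 33, 34]:

lo=0, hi=8, mid=4, arr[mid]=25 -> 25 > 18, search left half
lo=0, hi=3, mid=1, arr[mid]=2 -> 2 < 18, search right half
lo=2, hi=3, mid=2, arr[mid]=10 -> 10 < 18, search right half
lo=3, hi=3, mid=3, arr[mid]=19 -> 19 > 18, search left half
lo=3 > hi=2, target 18 not found

Binary search determines that 18 is not in the array after 4 comparisons. The search space was exhausted without finding the target.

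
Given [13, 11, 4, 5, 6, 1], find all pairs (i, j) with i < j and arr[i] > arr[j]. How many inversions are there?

Finding inversions in [13, 11, 4, 5, 6, 1]:

(0, 1): arr[0]=13 > arr[1]=11
(0, 2): arr[0]=13 > arr[2]=4
(0, 3): arr[0]=13 > arr[3]=5
(0, 4): arr[0]=13 > arr[4]=6
(0, 5): arr[0]=13 > arr[5]=1
(1, 2): arr[1]=11 > arr[2]=4
(1, 3): arr[1]=11 > arr[3]=5
(1, 4): arr[1]=11 > arr[4]=6
(1, 5): arr[1]=11 > arr[5]=1
(2, 5): arr[2]=4 > arr[5]=1
(3, 5): arr[3]=5 > arr[5]=1
(4, 5): arr[4]=6 > arr[5]=1

Total inversions: 12

The array has 12 inversion(s): (0,1), (0,2), (0,3), (0,4), (0,5), (1,2), (1,3), (1,4), (1,5), (2,5), (3,5), (4,5). Each pair (i,j) satisfies i < j and arr[i] > arr[j].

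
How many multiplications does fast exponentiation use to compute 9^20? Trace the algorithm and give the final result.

Computing 9^20 by squaring (build up from 9^1; each line after the first costs one multiplication):

9^1 = 9
9^2 = (9^1)^2 = 9^2 = 81
9^4 = (9^2)^2 = 81^2 = 6561
9^5 = 9 * 9^4 = 9 * 6561 = 59049
9^10 = (9^5)^2 = 59049^2 = 3486784401
9^20 = (9^10)^2 = 3486784401^2 = 12157665459056928801

Result: 12157665459056928801
Multiplications needed: 5 (5 lines after 9^1)

9^20 = 12157665459056928801. Using exponentiation by squaring, this requires 5 multiplications. The key idea: if the exponent is even, square the half-power; if odd, multiply by the base once.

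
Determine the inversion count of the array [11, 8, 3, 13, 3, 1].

Finding inversions in [11, 8, 3, 13, 3, 1]:

(0, 1): arr[0]=11 > arr[1]=8
(0, 2): arr[0]=11 > arr[2]=3
(0, 4): arr[0]=11 > arr[4]=3
(0, 5): arr[0]=11 > arr[5]=1
(1, 2): arr[1]=8 > arr[2]=3
(1, 4): arr[1]=8 > arr[4]=3
(1, 5): arr[1]=8 > arr[5]=1
(2, 5): arr[2]=3 > arr[5]=1
(3, 4): arr[3]=13 > arr[4]=3
(3, 5): arr[3]=13 > arr[5]=1
(4, 5): arr[4]=3 > arr[5]=1

Total inversions: 11

The array has 11 inversion(s): (0,1), (0,2), (0,4), (0,5), (1,2), (1,4), (1,5), (2,5), (3,4), (3,5), (4,5). Each pair (i,j) satisfies i < j and arr[i] > arr[j].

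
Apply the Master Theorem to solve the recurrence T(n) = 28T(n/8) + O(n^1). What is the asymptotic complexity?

Master Theorem for T(n) = 28T(n/8) + O(n^1):

a = 28, b = 8, c = 1
log_b(a) = log_8(28) = 1.6025

Case 1: c = 1 < log_8(28) = 1.6025
T(n) = O(n^(log_8 28))

For T(n) = 28T(n/8) + O(n^1): log_8(28) = 1.6025. This is Case 1 of the Master Theorem (c < log_b(a), work dominated by leaves), giving O(n^(log_8 28)).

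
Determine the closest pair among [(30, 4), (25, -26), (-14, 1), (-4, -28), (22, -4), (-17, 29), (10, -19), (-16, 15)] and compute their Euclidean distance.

Computing all pairwise distances among 8 points:

d((30, 4), (25, -26)) = 30.4138
d((30, 4), (-14, 1)) = 44.1022
d((30, 4), (-4, -28)) = 46.6905
d((30, 4), (22, -4)) = 11.3137 <-- minimum
d((30, 4), (-17, 29)) = 53.2353
d((30, 4), (10, -19)) = 30.4795
d((30, 4), (-16, 15)) = 47.2969
d((25, -26), (-14, 1)) = 47.4342
d((25, -26), (-4, -28)) = 29.0689
d((25, -26), (22, -4)) = 22.2036
d((25, -26), (-17, 29)) = 69.2026
d((25, -26), (10, -19)) = 16.5529
d((25, -26), (-16, 15)) = 57.9828
d((-14, 1), (-4, -28)) = 30.6757
d((-14, 1), (22, -4)) = 36.3456
d((-14, 1), (-17, 29)) = 28.1603
d((-14, 1), (10, -19)) = 31.241
d((-14, 1), (-16, 15)) = 14.1421
d((-4, -28), (22, -4)) = 35.3836
d((-4, -28), (-17, 29)) = 58.4637
d((-4, -28), (10, -19)) = 16.6433
d((-4, -28), (-16, 15)) = 44.643
d((22, -4), (-17, 29)) = 51.0882
d((22, -4), (10, -19)) = 19.2094
d((22, -4), (-16, 15)) = 42.4853
d((-17, 29), (10, -19)) = 55.0727
d((-17, 29), (-16, 15)) = 14.0357
d((10, -19), (-16, 15)) = 42.8019

Closest pair: (30, 4) and (22, -4) with distance 11.3137

The closest pair is (30, 4) and (22, -4) with Euclidean distance 11.3137. For 8 points, brute-force pairwise comparison is shown above. For large n, the divide-and-conquer algorithm (sort by x, recurse on halves, check the dividing strip) achieves O(n log n).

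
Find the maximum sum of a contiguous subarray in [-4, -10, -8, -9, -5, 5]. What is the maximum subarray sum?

Using Kadane's algorithm on [-4, -10, -8, -9, -5, 5]:

Scanning through the array:
Position 1 (value -10): max_ending_here = -10, max_so_far = -4
Position 2 (value -8): max_ending_here = -8, max_so_far = -4
Position 3 (value -9): max_ending_here = -9, max_so_far = -4
Position 4 (value -5): max_ending_here = -5, max_so_far = -4
Position 5 (value 5): max_ending_here = 5, max_so_far = 5

Maximum subarray: [5]
Maximum sum: 5

The maximum subarray is [5] with sum 5. This subarray runs from index 5 to index 5.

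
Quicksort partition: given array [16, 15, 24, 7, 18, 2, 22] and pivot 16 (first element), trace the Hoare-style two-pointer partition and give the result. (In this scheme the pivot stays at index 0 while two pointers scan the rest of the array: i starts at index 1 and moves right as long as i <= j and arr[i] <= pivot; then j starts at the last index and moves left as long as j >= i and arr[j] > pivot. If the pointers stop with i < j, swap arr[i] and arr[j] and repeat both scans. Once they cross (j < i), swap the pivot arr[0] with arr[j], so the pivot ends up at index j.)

Hoare-style two-pointer partition with pivot = 16:

Initial array: [16, 15, 24, 7, 18, 2, 22]

Pointers start at i = 1, j = 6.
i stops at index 2 (arr[2]=24 > 16), j stops at index 5 (arr[5]=2 <= 16): swap arr[2] and arr[5], array becomes [16, 15, 2, 7, 18, 24, 22]
i ends at 4, j ends at 3: the pointers have crossed (j < i), so scanning stops.

Swap pivot arr[0] with arr[3] to place pivot at position 3: [7, 15, 2, 16, 18, 24, 22]
Pivot position: 3

After partitioning with pivot 16, the array becomes [7, 15, 2, 16, 18, 24, 22]. The pivot is placed at index 3. All elements to the left of the pivot are <= 16, and all elements to the right are > 16.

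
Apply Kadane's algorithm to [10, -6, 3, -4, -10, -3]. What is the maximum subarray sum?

Using Kadane's algorithm on [10, -6, 3, -4, -10, -3]:

Scanning through the array:
Position 1 (value -6): max_ending_here = 4, max_so_far = 10
Position 2 (value 3): max_ending_here = 7, max_so_far = 10
Position 3 (value -4): max_ending_here = 3, max_so_far = 10
Position 4 (value -10): max_ending_here = -7, max_so_far = 10
Position 5 (value -3): max_ending_here = -3, max_so_far = 10

Maximum subarray: [10]
Maximum sum: 10

The maximum subarray is [10] with sum 10. This subarray runs from index 0 to index 0.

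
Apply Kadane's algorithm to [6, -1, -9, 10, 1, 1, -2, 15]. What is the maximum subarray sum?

Using Kadane's algorithm on [6, -1, -9, 10, 1, 1, -2, 15]:

Scanning through the array:
Position 1 (value -1): max_ending_here = 5, max_so_far = 6
Position 2 (value -9): max_ending_here = -4, max_so_far = 6
Position 3 (value 10): max_ending_here = 10, max_so_far = 10
Position 4 (value 1): max_ending_here = 11, max_so_far = 11
Position 5 (value 1): max_ending_here = 12, max_so_far = 12
Position 6 (value -2): max_ending_here = 10, max_so_far = 12
Position 7 (value 15): max_ending_here = 25, max_so_far = 25

Maximum subarray: [10, 1, 1, -2, 15]
Maximum sum: 25

The maximum subarray is [10, 1, 1, -2, 15] with sum 25. This subarray runs from index 3 to index 7.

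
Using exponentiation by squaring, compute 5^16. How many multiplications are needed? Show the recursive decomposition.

Computing 5^16 by squaring (build up from 5^1; each line after the first costs one multiplication):

5^1 = 5
5^2 = (5^1)^2 = 5^2 = 25
5^4 = (5^2)^2 = 25^2 = 625
5^8 = (5^4)^2 = 625^2 = 390625
5^16 = (5^8)^2 = 390625^2 = 152587890625

Result: 152587890625
Multiplications needed: 4 (4 lines after 5^1)

5^16 = 152587890625. Using exponentiation by squaring, this requires 4 multiplications. The key idea: if the exponent is even, square the half-power; if odd, multiply by the base once.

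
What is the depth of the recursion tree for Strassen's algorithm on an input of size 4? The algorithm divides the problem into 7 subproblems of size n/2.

For divide and conquer with division factor 2:

Problem sizes at each level:
Level 0: 4
Level 1: 2
Level 2: 1

The root is level 0 and the size-1 base case is level 2 (the tree spans levels 0 through 2, i.e. 3 levels counting the root), so the depth is the number of divisions: log_2(4) = 2

The recursion tree depth is log_2(4) = 2. At each level, the problem size is divided by 2, so it takes 2 divisions to reduce to a base case of size 1. The algorithm makes 7 recursive calls at each level.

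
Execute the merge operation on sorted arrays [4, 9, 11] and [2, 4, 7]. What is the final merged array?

Merging process:

Compare 4 vs 2: take 2 from right. Merged: [2]
Compare 4 vs 4: take 4 from left. Merged: [2, 4]
Compare 9 vs 4: take 4 from right. Merged: [2, 4, 4]
Compare 9 vs 7: take 7 from right. Merged: [2, 4, 4, 7]
Append remaining from left: [9, 11]. Merged: [2, 4, 4, 7, 9, 11]

Final merged array: [2, 4, 4, 7, 9, 11]
Total comparisons: 4

The merged array is [2, 4, 4, 7, 9, 11], requiring 4 comparisons. The merge step runs in O(n) time where n is the total number of elements.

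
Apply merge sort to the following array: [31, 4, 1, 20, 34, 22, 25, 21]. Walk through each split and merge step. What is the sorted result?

Merge sort trace:

Split: [31, 4, 1, 20, 34, 22, 25, 21] -> [31, 4, 1, 20] and [34, 22, 25, 21]
  Split: [31, 4, 1, 20] -> [31, 4] and [1, 20]
    Split: [31, 4] -> [31] and [4]
    Merge: [31] + [4] -> [4, 31]
    Split: [1, 20] -> [1] and [20]
    Merge: [1] + [20] -> [1, 20]
  Merge: [4, 31] + [1, 20] -> [1, 4, 20, 31]
  Split: [34, 22, 25, 21] -> [34, 22] and [25, 21]
    Split: [34, 22] -> [34] and [22]
    Merge: [34] + [22] -> [22, 34]
    Split: [25, 21] -> [25] and [21]
    Merge: [25] + [21] -> [21, 25]
  Merge: [22, 34] + [21, 25] -> [21, 22, 25, 34]
Merge: [1, 4, 20, 31] + [21, 22, 25, 34] -> [1, 4, 20, 21, 22, 25, 31, 34]

Final sorted array: [1, 4, 20, 21, 22, 25, 31, 34]

The merge sort proceeds by recursively splitting the array and merging sorted halves.
After all merges, the sorted array is [1, 4, 20, 21, 22, 25, 31, 34].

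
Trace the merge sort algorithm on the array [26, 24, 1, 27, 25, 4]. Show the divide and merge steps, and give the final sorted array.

Merge sort trace:

Split: [26, 24, 1, 27, 25, 4] -> [26, 24, 1] and [27, 25, 4]
  Split: [26, 24, 1] -> [26] and [24, 1]
    Split: [24, 1] -> [24] and [1]
    Merge: [24] + [1] -> [1, 24]
  Merge: [26] + [1, 24] -> [1, 24, 26]
  Split: [27, 25, 4] -> [27] and [25, 4]
    Split: [25, 4] -> [25] and [4]
    Merge: [25] + [4] -> [4, 25]
  Merge: [27] + [4, 25] -> [4, 25, 27]
Merge: [1, 24, 26] + [4, 25, 27] -> [1, 4, 24, 25, 26, 27]

Final sorted array: [1, 4, 24, 25, 26, 27]

The merge sort proceeds by recursively splitting the array and merging sorted halves.
After all merges, the sorted array is [1, 4, 24, 25, 26, 27].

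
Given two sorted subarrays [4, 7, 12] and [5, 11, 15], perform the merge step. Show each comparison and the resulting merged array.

Merging process:

Compare 4 vs 5: take 4 from left. Merged: [4]
Compare 7 vs 5: take 5 from right. Merged: [4, 5]
Compare 7 vs 11: take 7 from left. Merged: [4, 5, 7]
Compare 12 vs 11: take 11 from right. Merged: [4, 5, 7, 11]
Compare 12 vs 15: take 12 from left. Merged: [4, 5, 7, 11, 12]
Append remaining from right: [15]. Merged: [4, 5, 7, 11, 12, 15]

Final merged array: [4, 5, 7, 11, 12, 15]
Total comparisons: 5

The merged array is [4, 5, 7, 11, 12, 15], requiring 5 comparisons. The merge step runs in O(n) time where n is the total number of elements.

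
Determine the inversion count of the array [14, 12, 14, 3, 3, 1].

Finding inversions in [14, 12, 14, 3, 3, 1]:

(0, 1): arr[0]=14 > arr[1]=12
(0, 3): arr[0]=14 > arr[3]=3
(0, 4): arr[0]=14 > arr[4]=3
(0, 5): arr[0]=14 > arr[5]=1
(1, 3): arr[1]=12 > arr[3]=3
(1, 4): arr[1]=12 > arr[4]=3
(1, 5): arr[1]=12 > arr[5]=1
(2, 3): arr[2]=14 > arr[3]=3
(2, 4): arr[2]=14 > arr[4]=3
(2, 5): arr[2]=14 > arr[5]=1
(3, 5): arr[3]=3 > arr[5]=1
(4, 5): arr[4]=3 > arr[5]=1

Total inversions: 12

The array has 12 inversion(s): (0,1), (0,3), (0,4), (0,5), (1,3), (1,4), (1,5), (2,3), (2,4), (2,5), (3,5), (4,5). Each pair (i,j) satisfies i < j and arr[i] > arr[j].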